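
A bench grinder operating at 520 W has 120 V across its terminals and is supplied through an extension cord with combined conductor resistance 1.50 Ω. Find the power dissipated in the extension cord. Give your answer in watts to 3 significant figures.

28.2 W

The extension cord and load are in series, so the same current flows in both; the loss is I²R_line.
I = P / V = 520 / 120 = 4.333 A through the extension cord.
P_line = I² R_line = (4.333)² × 1.50 = 28.17 W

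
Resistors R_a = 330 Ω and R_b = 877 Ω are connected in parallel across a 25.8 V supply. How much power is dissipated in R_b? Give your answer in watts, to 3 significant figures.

0.759 W

Each parallel branch sees the full supply voltage, so P = V²/R applies directly to the target branch.
P_R_b = V² / R_b = (25.8)² / 877 Ω = 0.7590 W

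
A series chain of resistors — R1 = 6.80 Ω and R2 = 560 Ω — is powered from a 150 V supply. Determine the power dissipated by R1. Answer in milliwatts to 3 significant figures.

476 mW

Series elements share the same current, so find I first, then use P = I²R.
R_total = 6.80 + 560 = 566.8 Ω
I = V / R_total = 150 / 566.8 = 0.2646 A
P_R1 = I² × R1 = (0.2646)² × 6.80 = 0.4762 W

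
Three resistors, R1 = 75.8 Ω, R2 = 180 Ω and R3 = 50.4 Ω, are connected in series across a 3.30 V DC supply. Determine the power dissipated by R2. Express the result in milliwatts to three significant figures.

20.9 mW

Since the resistors are in series they all carry the loop current I = V/R_total; the power in any one is I²R.
R_total = 75.8 + 180 + 50.4 = 306.2 Ω
I = V / R_total = 3.30 / 306.2 = 0.01078 A
P_R2 = I² × R2 = (0.01078)² × 180 = 0.02091 W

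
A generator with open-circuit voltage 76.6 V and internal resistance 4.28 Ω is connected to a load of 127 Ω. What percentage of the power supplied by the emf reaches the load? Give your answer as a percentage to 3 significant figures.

96.7 %

Both r and R carry the same current, so the power split is just the resistance split: η = R/(R+r).
η = R / (R + r) = 127 / (127 + 4.28) = 0.9674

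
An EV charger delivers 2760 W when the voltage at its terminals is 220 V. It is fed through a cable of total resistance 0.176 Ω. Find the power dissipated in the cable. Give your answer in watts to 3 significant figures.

The cable and load are in series, so the same current flows in both; the loss is I²R_line.
I = P / V = 2760 / 220 = 12.55 A through the cable.
P_line = I² R_line = (12.55)² × 0.176 = 27.70 W

27.7 W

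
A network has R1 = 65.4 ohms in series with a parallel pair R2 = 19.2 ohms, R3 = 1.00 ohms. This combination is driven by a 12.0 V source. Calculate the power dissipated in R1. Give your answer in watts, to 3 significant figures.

2.14 W

First combine the parallel branches into one equivalent R_p, then R1 + R_p is a series pair.
R_p = (19.2×1.00)/(19.2+1.00) = 0.9505 Ω
R_total = 65.4 + 0.9505 = 66.35 Ω
I = V / R_total = 12.0 / 66.35 = 0.1809 A
R1 carries the full series current, so P = I²R.
P_R1 = (0.1809)² × 65.4 = 2.139 W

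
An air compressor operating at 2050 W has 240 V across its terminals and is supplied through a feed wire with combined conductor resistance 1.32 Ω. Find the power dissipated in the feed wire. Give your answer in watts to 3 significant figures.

96.3 W

Line loss is just I²R for the cable — we know both I and R_line directly.
I = P / V = 2050 / 240 = 8.542 A through the feed wire.
P_line = I² R_line = (8.542)² × 1.32 = 96.31 W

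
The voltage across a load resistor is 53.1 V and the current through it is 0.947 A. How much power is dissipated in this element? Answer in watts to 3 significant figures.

50.3 W

Since both terminal voltage and current are stated, P = V I gives the power in one step.
P = 53.1 V × 0.9470 A = 50.29 W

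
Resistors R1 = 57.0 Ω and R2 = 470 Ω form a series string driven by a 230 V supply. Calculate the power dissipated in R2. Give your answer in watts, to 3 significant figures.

Since the resistors are in series they all carry the loop current I = V/R_total; the power in any one is I²R.
R_total = 57.0 + 470 = 527.0 Ω
I = V / R_total = 230 / 527.0 = 0.4364 A
P_R2 = I² × R2 = (0.4364)² × 470 = 89.52 W

89.5 W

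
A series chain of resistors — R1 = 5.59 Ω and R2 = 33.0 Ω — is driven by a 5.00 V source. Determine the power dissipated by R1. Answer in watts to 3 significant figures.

0.0938 W

In a series string the same current flows through every resistor — find that current, then P = I²R for the one we want.
R_total = 5.59 + 33.0 = 38.59 Ω
I = V / R_total = 5.00 / 38.59 = 0.1296 A
P_R1 = I² × R1 = (0.1296)² × 5.59 = 0.09384 W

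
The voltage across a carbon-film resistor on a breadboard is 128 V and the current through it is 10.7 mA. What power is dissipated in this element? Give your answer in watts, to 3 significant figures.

1.37 W

With V and I both given, power follows immediately from P = V I.
P = 128 V × 0.01070 A = 1.370 W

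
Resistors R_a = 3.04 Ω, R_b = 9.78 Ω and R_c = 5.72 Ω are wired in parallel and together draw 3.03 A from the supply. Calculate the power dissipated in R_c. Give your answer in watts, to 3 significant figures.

Parallel branches share V, not I — compute V via R_eq, then use V²/R for the target branch.
1/R_eq = 1/3.04 + 1/9.78 + 1/5.72 ⇒ R_eq = 1.650 Ω
V = I_total × R_eq = 3.030 × 1.650 = 5.000 V
P_R_c = V² / R_c = (5.000)² / 5.72 = 4.370 W

4.37 W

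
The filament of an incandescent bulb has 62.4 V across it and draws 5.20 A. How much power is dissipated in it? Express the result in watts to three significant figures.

324 W

Since both terminal voltage and current are stated, P = V I gives the power in one step.
P = 62.4 V × 5.200 A = 324.5 W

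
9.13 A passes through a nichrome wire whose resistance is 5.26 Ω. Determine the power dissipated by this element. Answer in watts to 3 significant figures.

Knowing I and R, the power is just I²R — no need to find V first.
P = (9.130 A)² × 5.26 Ω = 438.5 W

438 W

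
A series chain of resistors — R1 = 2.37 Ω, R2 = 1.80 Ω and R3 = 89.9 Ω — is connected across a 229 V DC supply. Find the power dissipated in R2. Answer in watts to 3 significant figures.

10.7 W

Since the resistors are in series they all carry the loop current I = V/R_total; the power in any one is I²R.
R_total = 2.37 + 1.80 + 89.9 = 94.07 Ω
I = V / R_total = 229 / 94.07 = 2.434 A
P_R2 = I² × R2 = (2.434)² × 1.80 = 10.67 W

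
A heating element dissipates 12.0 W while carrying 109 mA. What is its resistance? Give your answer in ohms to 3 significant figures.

1010 Ω

The two known quantities fix the third via R = P / I².
R = 12.0 / (0.1090)² = 1010 Ω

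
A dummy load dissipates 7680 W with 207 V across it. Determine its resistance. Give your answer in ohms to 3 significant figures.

From P = V I = I²R = V²/R, with the two given quantities we get R = V² / P.
R = (207)² / 7680 = 5.579 Ω

5.58 Ω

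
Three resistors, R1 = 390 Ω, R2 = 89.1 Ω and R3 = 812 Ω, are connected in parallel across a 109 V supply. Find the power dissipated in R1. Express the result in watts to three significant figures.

The supply voltage appears across each parallel branch — just use P = V²/R1.
P_R1 = V² / R1 = (109)² / 390 Ω = 30.46 W

30.5 W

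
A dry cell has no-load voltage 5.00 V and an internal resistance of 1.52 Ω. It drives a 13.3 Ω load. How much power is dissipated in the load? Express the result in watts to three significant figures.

Find the circuit current first, then P = I²R for the load (series elements share I).
I = ε / (r + R) = 5.00 / (1.52 + 13.3) = 0.3374 A
P_load = I² R = (0.3374)² × 13.3 = 1.514 W

1.51 W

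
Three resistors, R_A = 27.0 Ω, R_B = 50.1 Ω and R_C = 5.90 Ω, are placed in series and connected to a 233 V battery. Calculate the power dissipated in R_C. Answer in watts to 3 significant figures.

46.5 W

Series elements share the same current, so find I first, then use P = I²R.
R_total = 27.0 + 50.1 + 5.90 = 83.00 Ω
I = V / R_total = 233 / 83.00 = 2.807 A
P_R_C = I² × R_C = (2.807)² × 5.90 = 46.50 W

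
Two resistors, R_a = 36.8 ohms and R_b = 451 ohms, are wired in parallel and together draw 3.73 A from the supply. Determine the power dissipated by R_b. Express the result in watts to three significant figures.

35.7 W

Parallel branches share V, not I — compute V via R_eq, then use V²/R for the target branch.
1/R_eq = 1/36.8 + 1/451 ⇒ R_eq = 34.02 Ω
V = I_total × R_eq = 3.730 × 34.02 = 126.9 V
P_R_b = V² / R_b = (126.9)² / 451 = 35.71 W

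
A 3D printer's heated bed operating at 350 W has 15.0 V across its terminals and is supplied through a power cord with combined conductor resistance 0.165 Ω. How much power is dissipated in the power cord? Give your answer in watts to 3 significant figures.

Only the current and the line resistance are needed for the I²R loss.
I = P / V = 350 / 15.0 = 23.33 A through the power cord.
P_line = I² R_line = (23.33)² × 0.165 = 89.83 W

89.8 W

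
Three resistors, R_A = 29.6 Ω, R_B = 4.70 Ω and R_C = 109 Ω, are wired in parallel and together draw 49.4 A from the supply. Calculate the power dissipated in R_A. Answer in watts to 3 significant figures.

The branches share the same voltage, but only the total current is given — find V from the equivalent resistance first.
1/R_eq = 1/29.6 + 1/4.70 + 1/109 ⇒ R_eq = 3.910 Ω
V = I_total × R_eq = 49.40 × 3.910 = 193.2 V
P_R_A = V² / R_A = (193.2)² / 29.6 = 1261 W

1260 W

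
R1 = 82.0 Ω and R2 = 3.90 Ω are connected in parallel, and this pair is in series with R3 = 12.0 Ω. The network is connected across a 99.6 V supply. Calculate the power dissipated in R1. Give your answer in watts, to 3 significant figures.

Reduce the parallel combination to a single R_p; the circuit then becomes R_p in series with the remaining resistor.
R_p = (82.0×3.90)/(82.0+3.90) = 3.723 Ω
R_total = R_p + 12.0 = 3.723 + 12.0 = 15.72 Ω
I = V / R_total = 99.6 / 15.72 = 6.335 A
Voltage across the parallel pair: V_p = I × R_p = 6.335 × 3.723 = 23.58 V
R1 sits across V_p; its power is V_p²/R.
P_R1 = (23.58)² / 82.0 = 6.783 W

6.78 W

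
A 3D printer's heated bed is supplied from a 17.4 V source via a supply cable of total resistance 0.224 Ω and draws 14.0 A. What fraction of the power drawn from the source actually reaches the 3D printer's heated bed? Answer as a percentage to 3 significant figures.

The supply cable carries the full 14.0 A.
P_line = I² R_line = (14.00)² × 0.224 = 43.90 W
P_source = V I = 17.4 × 14.00 = 243.6 W; P_load = 199.7 W
η = P_load / P_source = 199.7 / 243.6 = 0.8198

82.0 %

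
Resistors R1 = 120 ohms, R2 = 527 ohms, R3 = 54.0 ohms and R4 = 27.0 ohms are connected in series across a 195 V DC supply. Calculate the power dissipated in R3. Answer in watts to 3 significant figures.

Series elements share the same current, so find I first, then use P = I²R.
R_total = 120 + 527 + 54.0 + 27.0 = 728.0 Ω
I = V / R_total = 195 / 728.0 = 0.2679 A
P_R3 = I² × R3 = (0.2679)² × 54.0 = 3.874 W

3.87 W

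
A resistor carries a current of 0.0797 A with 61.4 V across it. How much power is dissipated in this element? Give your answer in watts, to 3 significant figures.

V and I are known directly — P = V I, no intermediate step needed.
P = 61.4 V × 0.07970 A = 4.894 W

4.89 W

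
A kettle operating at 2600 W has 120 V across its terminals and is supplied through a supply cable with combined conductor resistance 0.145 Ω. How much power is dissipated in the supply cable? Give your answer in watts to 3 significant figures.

The supply cable and load are in series, so the same current flows in both; the loss is I²R_line.
I = P / V = 2600 / 120 = 21.67 A through the supply cable.
P_line = I² R_line = (21.67)² × 0.145 = 68.07 W

68.1 W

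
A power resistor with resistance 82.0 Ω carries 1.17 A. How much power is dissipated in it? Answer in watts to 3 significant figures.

Knowing I and R, the power is just I²R — no need to find V first.
P = (1.170 A)² × 82.0 Ω = 112.2 W

112 W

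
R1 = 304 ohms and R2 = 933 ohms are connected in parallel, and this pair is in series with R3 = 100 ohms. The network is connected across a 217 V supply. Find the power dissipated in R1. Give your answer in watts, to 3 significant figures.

First find R_p for the parallel pair, then treat R_p + R3 as a series loop.
R_p = (304×933)/(304+933) = 229.3 Ω
R_total = R_p + 100 = 229.3 + 100 = 329.3 Ω
I = V / R_total = 217 / 329.3 = 0.6590 A
Voltage across the parallel pair: V_p = I × R_p = 0.6590 × 229.3 = 151.1 V
R1 has V_p across it, so P = V_p²/R1.
P_R1 = (151.1)² / 304 = 75.10 W

75.1 W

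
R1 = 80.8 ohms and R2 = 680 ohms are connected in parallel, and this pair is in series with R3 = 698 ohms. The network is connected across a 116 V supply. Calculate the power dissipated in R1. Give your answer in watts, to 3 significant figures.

1.46 W

Collapse the R1‖R2 pair into one equivalent R_p; then R_p and R3 form a series string.
R_p = (80.8×680)/(80.8+680) = 72.22 Ω
R_total = R_p + 698 = 72.22 + 698 = 770.2 Ω
I = V / R_total = 116 / 770.2 = 0.1506 A
Voltage across the parallel pair: V_p = I × R_p = 0.1506 × 72.22 = 10.88 V
R1 sits across V_p; its power is V_p²/R.
P_R1 = (10.88)² / 80.8 = 1.464 W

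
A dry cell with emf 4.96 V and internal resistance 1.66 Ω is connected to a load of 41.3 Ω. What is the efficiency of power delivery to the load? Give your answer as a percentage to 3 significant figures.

96.1 %

The source delivers εI, of which I²R reaches the load and I²r is lost; since I is common, η = R/(R+r).
η = R / (R + r) = 41.3 / (41.3 + 1.66) = 0.9614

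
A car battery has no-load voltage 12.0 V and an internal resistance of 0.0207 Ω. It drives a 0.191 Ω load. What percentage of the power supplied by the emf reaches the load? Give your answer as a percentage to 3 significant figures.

90.2 %

Both r and R carry the same current, so the power split is just the resistance split: η = R/(R+r).
η = R / (R + r) = 0.191 / (0.191 + 0.0207) = 0.9022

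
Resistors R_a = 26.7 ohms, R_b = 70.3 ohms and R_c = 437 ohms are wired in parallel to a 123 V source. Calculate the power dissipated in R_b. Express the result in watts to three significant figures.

Parallel branches share the same voltage; P = V²/R gives the branch power in one step.
P_R_b = V² / R_b = (123)² / 70.3 Ω = 215.2 W

215 W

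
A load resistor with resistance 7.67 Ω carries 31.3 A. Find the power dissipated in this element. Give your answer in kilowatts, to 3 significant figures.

Knowing I and R, the power is just I²R — no need to find V first.
P = (31.30 A)² × 7.67 Ω = 7514 W

7.51 kW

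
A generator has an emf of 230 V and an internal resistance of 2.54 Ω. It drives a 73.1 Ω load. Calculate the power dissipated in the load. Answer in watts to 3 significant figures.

The internal resistance and the load are in series, so the same I flows through both; get I from ε/(r+R), then I²R for the load.
I = ε / (r + R) = 230 / (2.54 + 73.1) = 3.041 A
P_load = I² R = (3.041)² × 73.1 = 675.9 W

676 W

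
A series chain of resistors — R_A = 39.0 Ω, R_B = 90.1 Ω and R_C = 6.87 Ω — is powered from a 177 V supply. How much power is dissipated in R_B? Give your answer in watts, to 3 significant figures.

153 W

The current is common to all series resistors; compute it, then apply P = I²R for the target.
R_total = 39.0 + 90.1 + 6.87 = 136.0 Ω
I = V / R_total = 177 / 136.0 = 1.302 A
P_R_B = I² × R_B = (1.302)² × 90.1 = 152.7 W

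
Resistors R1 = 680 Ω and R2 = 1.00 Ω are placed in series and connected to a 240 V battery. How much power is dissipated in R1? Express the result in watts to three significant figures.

84.5 W

Since the resistors are in series they all carry the loop current I = V/R_total; the power in any one is I²R.
R_total = 680 + 1.00 = 681.0 Ω
I = V / R_total = 240 / 681.0 = 0.3524 A
P_R1 = I² × R1 = (0.3524)² × 680 = 84.46 W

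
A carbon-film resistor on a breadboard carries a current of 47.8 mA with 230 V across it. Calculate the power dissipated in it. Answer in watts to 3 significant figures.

11.0 W

Both the voltage across and the current through the element are known, so P = V I applies directly.
P = 230 V × 0.04780 A = 10.99 W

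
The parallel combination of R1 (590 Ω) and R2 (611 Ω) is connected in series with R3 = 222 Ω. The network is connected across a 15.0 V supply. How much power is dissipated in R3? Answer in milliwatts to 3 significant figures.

Reduce the parallel combination to a single R_p; the circuit then becomes R_p in series with the remaining resistor.
R_p = (590×611)/(590+611) = 300.2 Ω
R_total = R_p + 222 = 300.2 + 222 = 522.2 Ω
I = V / R_total = 15.0 / 522.2 = 0.02873 A
All the supply current flows through R3; use P = I²R3.
P_R3 = (0.02873)² × 222 = 0.1832 W

183 mW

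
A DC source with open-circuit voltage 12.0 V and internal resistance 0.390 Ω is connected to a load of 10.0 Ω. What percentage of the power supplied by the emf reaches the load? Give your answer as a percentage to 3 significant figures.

Efficiency is P_load / P_total. With a series r and R sharing the same I, P = I²R for each, so η = R/(R+r).
η = R / (R + r) = 10.0 / (10.0 + 0.390) = 0.9625

96.2 %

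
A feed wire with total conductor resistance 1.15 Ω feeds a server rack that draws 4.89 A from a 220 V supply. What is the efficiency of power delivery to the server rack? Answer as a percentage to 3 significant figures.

The feed wire carries the full 4.89 A.
P_line = I² R_line = (4.890)² × 1.15 = 27.50 W
P_source = V I = 220 × 4.890 = 1076 W; P_load = 1048 W
η = P_load / P_source = 1048 / 1076 = 0.9744

97.4 %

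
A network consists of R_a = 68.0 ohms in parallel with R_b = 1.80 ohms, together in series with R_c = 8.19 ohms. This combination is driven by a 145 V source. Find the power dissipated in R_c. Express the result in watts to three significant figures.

1740 W

First find R_p for the parallel pair, then treat R_p + R_c as a series loop.
R_p = (68.0×1.80)/(68.0+1.80) = 1.754 Ω
R_total = R_p + 8.19 = 1.754 + 8.19 = 9.944 Ω
I = V / R_total = 145 / 9.944 = 14.58 A
All the supply current flows through R_c; use P = I²R_c.
P_R_c = (14.58)² × 8.19 = 1742 W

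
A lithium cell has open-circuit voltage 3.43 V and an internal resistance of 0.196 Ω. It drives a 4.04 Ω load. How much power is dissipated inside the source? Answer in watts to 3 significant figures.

0.129 W

Internal loss is I²r, with I set by the total series resistance r+R.
I = ε / (r + R) = 3.43 / (0.196 + 4.04) = 0.8097 A
P_int = I² r = (0.8097)² × 0.196 = 0.1285 W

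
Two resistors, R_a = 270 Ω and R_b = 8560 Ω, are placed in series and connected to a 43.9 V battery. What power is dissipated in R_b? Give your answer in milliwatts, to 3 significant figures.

212 mW

Since the resistors are in series they all carry the loop current I = V/R_total; the power in any one is I²R.
R_total = 270 + 8560 = 8830 Ω
I = V / R_total = 43.9 / 8830 = 0.004972 A
P_R_b = I² × R_b = (0.004972)² × 8560 = 0.2116 W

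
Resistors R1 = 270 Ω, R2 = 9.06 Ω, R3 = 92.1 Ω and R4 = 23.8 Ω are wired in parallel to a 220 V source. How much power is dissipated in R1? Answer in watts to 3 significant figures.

179 W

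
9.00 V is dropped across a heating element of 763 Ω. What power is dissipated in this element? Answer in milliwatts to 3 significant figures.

Voltage and resistance are given, so P = V²/R is the one-step route.
P = (9.00 V)² / 763 Ω = 0.1062 W

106 mW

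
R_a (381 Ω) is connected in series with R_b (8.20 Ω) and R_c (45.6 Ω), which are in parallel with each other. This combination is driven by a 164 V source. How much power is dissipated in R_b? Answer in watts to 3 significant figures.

Replace R_b and R_c with their parallel equivalent so the circuit becomes R_a in series with R_p.
R_p = (8.20×45.6)/(8.20+45.6) = 6.950 Ω
R_total = 381 + 6.950 = 388.0 Ω
I = V / R_total = 164 / 388.0 = 0.4227 A
Voltage across the parallel pair: V_p = I × R_p = 0.4227 × 6.950 = 2.938 V
With V_p across R_b, its power is V_p²/R_b.
P_R_b = (2.938)² / 8.20 = 1.053 W

1.05 W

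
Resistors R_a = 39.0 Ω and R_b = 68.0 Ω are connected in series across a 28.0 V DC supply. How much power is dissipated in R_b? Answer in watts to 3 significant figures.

In a series string the same current flows through every resistor — find that current, then P = I²R for the one we want.
R_total = 39.0 + 68.0 = 107.0 Ω
I = V / R_total = 28.0 / 107.0 = 0.2617 A
P_R_b = I² × R_b = (0.2617)² × 68.0 = 4.656 W

4.66 W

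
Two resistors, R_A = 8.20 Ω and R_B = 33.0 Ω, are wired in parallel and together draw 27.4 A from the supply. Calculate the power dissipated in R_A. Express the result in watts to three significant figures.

The branches share the same voltage, but only the total current is given — find V from the equivalent resistance first.
1/R_eq = 1/8.20 + 1/33.0 ⇒ R_eq = 6.568 Ω
V = I_total × R_eq = 27.40 × 6.568 = 180.0 V
P_R_A = V² / R_A = (180.0)² / 8.20 = 3950 W

3950 W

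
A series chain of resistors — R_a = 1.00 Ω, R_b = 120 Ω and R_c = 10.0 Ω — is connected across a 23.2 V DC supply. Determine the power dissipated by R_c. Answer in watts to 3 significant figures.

0.314 W

Every series element carries the same I. Get I from the total resistance, then P = I² × R_c.
R_total = 1.00 + 120 + 10.0 = 131.0 Ω
I = V / R_total = 23.2 / 131.0 = 0.1771 A
P_R_c = I² × R_c = (0.1771)² × 10.0 = 0.3136 W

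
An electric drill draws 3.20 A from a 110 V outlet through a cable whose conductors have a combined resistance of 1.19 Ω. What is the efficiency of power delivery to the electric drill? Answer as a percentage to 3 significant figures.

The cable carries the full 3.20 A.
P_line = I² R_line = (3.200)² × 1.19 = 12.19 W
P_source = V I = 110 × 3.200 = 352.0 W; P_load = 339.8 W
η = P_load / P_source = 339.8 / 352.0 = 0.9654

96.5 %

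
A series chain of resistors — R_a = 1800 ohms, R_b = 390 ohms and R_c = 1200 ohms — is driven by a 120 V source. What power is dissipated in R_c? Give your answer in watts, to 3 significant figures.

The current is common to all series resistors; compute it, then apply P = I²R for the target.
R_total = 1800 + 390 + 1200 = 3390 Ω
I = V / R_total = 120 / 3390 = 0.03540 A
P_R_c = I² × R_c = (0.03540)² × 1200 = 1.504 W

1.50 W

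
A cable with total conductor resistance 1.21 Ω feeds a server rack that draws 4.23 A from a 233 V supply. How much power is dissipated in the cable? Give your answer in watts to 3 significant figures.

Only the current and the line resistance are needed for the I²R loss.
The cable carries the full 4.23 A.
P_line = I² R_line = (4.230)² × 1.21 = 21.65 W

21.7 W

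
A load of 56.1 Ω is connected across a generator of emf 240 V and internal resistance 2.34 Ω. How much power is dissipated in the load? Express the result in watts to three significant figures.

The internal resistance and the load are in series, so the same I flows through both; get I from ε/(r+R), then I²R for the load.
I = ε / (r + R) = 240 / (2.34 + 56.1) = 4.107 A
P_load = I² R = (4.107)² × 56.1 = 946.2 W

946 W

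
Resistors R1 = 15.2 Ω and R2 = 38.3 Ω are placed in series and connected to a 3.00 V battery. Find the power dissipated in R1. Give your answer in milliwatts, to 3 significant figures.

47.8 mW

Every series element carries the same I. Get I from the total resistance, then P = I² × R1.
R_total = 15.2 + 38.3 = 53.50 Ω
I = V / R_total = 3.00 / 53.50 = 0.05607 A
P_R1 = I² × R1 = (0.05607)² × 15.2 = 0.04779 W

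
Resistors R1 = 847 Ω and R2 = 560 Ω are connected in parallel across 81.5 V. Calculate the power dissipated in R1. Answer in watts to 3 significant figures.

7.84 W

Every branch has 81.5 V across it, so for R1 the power is simply V²/R.
P_R1 = V² / R1 = (81.5)² / 847 Ω = 7.842 W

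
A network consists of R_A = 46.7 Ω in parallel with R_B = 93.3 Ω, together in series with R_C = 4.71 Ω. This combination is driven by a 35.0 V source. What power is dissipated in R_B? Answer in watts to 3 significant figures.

Reduce the parallel combination to a single R_p; the circuit then becomes R_p in series with the remaining resistor.
R_p = (46.7×93.3)/(46.7+93.3) = 31.12 Ω
R_total = R_p + 4.71 = 31.12 + 4.71 = 35.83 Ω
I = V / R_total = 35.0 / 35.83 = 0.9768 A
Voltage across the parallel pair: V_p = I × R_p = 0.9768 × 31.12 = 30.40 V
R_B sits across V_p; its power is V_p²/R.
P_R_B = (30.40)² / 93.3 = 9.905 W

9.90 W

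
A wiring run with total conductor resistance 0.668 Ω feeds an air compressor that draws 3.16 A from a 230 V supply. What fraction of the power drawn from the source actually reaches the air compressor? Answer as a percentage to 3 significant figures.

99.1 %

The wiring run carries the full 3.16 A.
P_line = I² R_line = (3.160)² × 0.668 = 6.670 W
P_source = V I = 230 × 3.160 = 726.8 W; P_load = 720.1 W
η = P_load / P_source = 720.1 / 726.8 = 0.9908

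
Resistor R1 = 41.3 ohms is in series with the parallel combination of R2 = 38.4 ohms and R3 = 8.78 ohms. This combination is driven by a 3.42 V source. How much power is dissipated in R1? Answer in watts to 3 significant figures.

First combine the parallel branches into one equivalent R_p, then R1 + R_p is a series pair.
R_p = (38.4×8.78)/(38.4+8.78) = 7.146 Ω
R_total = 41.3 + 7.146 = 48.45 Ω
I = V / R_total = 3.42 / 48.45 = 0.07059 A
R1 carries the full series current, so P = I²R.
P_R1 = (0.07059)² × 41.3 = 0.2058 W

0.206 W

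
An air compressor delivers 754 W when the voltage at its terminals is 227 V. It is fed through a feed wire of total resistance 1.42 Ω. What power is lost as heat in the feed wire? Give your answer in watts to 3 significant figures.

15.7 W

The feed wire and load are in series, so the same current flows in both; the loss is I²R_line.
I = P / V = 754 / 227 = 3.322 A through the feed wire.
P_line = I² R_line = (3.322)² × 1.42 = 15.67 W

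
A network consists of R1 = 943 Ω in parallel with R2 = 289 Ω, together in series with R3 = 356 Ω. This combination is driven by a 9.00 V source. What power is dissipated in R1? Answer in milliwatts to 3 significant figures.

12.6 mW

First find R_p for the parallel pair, then treat R_p + R3 as a series loop.
R_p = (943×289)/(943+289) = 221.2 Ω
R_total = R_p + 356 = 221.2 + 356 = 577.2 Ω
I = V / R_total = 9.00 / 577.2 = 0.01559 A
Voltage across the parallel pair: V_p = I × R_p = 0.01559 × 221.2 = 3.449 V
R1 sits across V_p; its power is V_p²/R.
P_R1 = (3.449)² / 943 = 0.01262 W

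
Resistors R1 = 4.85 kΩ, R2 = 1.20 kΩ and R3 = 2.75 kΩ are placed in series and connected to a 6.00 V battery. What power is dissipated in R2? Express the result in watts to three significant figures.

0.000558 W

Since the resistors are in series they all carry the loop current I = V/R_total; the power in any one is I²R.
R_total = (4.85 + 1.20 + 2.75) kΩ = 8800 Ω
I = V / R_total = 6.00 / 8800 = 0.0006818 A
P_R2 = I² × R2 = (0.0006818)² × 1200 = 0.0005579 W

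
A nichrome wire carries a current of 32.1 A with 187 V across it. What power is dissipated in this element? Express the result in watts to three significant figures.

Both the voltage across and the current through the element are known, so P = V I applies directly.
P = 187 V × 32.10 A = 6003 W

6000 W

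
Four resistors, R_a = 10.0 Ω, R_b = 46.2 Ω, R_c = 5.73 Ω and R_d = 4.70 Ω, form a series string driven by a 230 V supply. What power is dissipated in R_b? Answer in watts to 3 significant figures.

Every series element carries the same I. Get I from the total resistance, then P = I² × R_b.
R_total = 10.0 + 46.2 + 5.73 + 4.70 = 66.63 Ω
I = V / R_total = 230 / 66.63 = 3.452 A
P_R_b = I² × R_b = (3.452)² × 46.2 = 550.5 W

551 W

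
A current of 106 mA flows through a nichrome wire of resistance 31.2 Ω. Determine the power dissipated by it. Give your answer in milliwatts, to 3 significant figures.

Current and resistance are given, so P = I²R is the direct form.
P = (0.1060 A)² × 31.2 Ω = 0.3506 W

351 mW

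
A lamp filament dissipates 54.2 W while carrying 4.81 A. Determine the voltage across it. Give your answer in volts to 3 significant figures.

11.3 V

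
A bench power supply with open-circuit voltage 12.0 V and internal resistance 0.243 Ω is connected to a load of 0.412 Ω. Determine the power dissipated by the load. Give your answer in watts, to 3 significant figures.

Load and internal resistance form a series loop — compute the loop current, then the load power via I²R.
I = ε / (r + R) = 12.0 / (0.243 + 0.412) = 18.32 A
P_load = I² R = (18.32)² × 0.412 = 138.3 W

138 W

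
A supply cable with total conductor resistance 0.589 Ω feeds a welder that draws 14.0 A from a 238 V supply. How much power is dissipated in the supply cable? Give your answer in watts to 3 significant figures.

115 W

The supply cable is a series resistance carrying the load current; its dissipation is I²R_line.
The supply cable carries the full 14.0 A.
P_line = I² R_line = (14.00)² × 0.589 = 115.4 W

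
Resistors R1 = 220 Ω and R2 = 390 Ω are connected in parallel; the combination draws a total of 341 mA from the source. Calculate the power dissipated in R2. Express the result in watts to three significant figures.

5.90 W

Parallel branches share V, not I — compute V via R_eq, then use V²/R for the target branch.
1/R_eq = 1/220 + 1/390 ⇒ R_eq = 140.7 Ω
V = I_total × R_eq = 0.3410 × 140.7 = 47.96 V
P_R2 = V² / R2 = (47.96)² / 390 = 5.899 W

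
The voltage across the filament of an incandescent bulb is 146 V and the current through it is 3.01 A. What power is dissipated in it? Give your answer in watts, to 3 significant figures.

Both the voltage across and the current through the element are known, so P = V I applies directly.
P = 146 V × 3.010 A = 439.5 W

439 W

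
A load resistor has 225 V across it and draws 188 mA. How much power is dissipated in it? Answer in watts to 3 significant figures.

With V and I both given, power follows immediately from P = V I.
P = 225 V × 0.1880 A = 42.30 W

42.3 W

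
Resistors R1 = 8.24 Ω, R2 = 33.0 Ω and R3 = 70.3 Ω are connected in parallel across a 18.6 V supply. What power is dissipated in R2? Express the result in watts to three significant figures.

10.5 W

Every branch has 18.6 V across it, so for R2 the power is simply V²/R.
P_R2 = V² / R2 = (18.6)² / 33.0 Ω = 10.48 W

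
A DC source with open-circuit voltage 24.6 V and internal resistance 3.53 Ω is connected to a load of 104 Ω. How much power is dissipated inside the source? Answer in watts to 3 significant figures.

0.185 W

The source's internal resistance is just another series element carrying I; its dissipation is I²r.
I = ε / (r + R) = 24.6 / (3.53 + 104) = 0.2288 A
P_int = I² r = (0.2288)² × 3.53 = 0.1848 W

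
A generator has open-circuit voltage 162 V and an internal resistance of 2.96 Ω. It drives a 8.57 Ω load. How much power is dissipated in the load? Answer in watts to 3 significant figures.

1690 W

Find the circuit current first, then P = I²R for the load (series elements share I).
I = ε / (r + R) = 162 / (2.96 + 8.57) = 14.05 A
P_load = I² R = (14.05)² × 8.57 = 1692 W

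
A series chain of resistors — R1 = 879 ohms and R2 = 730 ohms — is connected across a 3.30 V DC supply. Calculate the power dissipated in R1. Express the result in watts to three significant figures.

0.00370 W

Every series element carries the same I. Get I from the total resistance, then P = I² × R1.
R_total = 879 + 730 = 1609 Ω
I = V / R_total = 3.30 / 1609 = 0.002051 A
P_R1 = I² × R1 = (0.002051)² × 879 = 0.003697 W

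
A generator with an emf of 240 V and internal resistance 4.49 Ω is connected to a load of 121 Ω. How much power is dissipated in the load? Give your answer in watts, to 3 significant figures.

443 W

With r and R in series, I = ε/(r+R); the load dissipates I²R.
I = ε / (r + R) = 240 / (4.49 + 121) = 1.913 A
P_load = I² R = (1.913)² × 121 = 442.6 W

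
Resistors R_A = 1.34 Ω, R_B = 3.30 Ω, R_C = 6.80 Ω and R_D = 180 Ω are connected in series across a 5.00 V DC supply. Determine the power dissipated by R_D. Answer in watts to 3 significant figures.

0.123 W

Every series element carries the same I. Get I from the total resistance, then P = I² × R_D.
R_total = 1.34 + 3.30 + 6.80 + 180 = 191.4 Ω
I = V / R_total = 5.00 / 191.4 = 0.02612 A
P_R_D = I² × R_D = (0.02612)² × 180 = 0.1228 W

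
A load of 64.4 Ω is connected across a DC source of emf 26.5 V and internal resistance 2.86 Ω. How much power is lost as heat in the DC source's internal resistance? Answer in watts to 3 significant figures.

0.444 W

The internal resistance carries the same current as the load; P_int = I²r.
I = ε / (r + R) = 26.5 / (2.86 + 64.4) = 0.3940 A
P_int = I² r = (0.3940)² × 2.86 = 0.4440 W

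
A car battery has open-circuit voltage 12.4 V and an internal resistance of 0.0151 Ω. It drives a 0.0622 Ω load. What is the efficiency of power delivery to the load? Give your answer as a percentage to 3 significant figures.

η = P_load/(P_load+P_int) = I²R/(I²R+I²r) = R/(R+r) — the I² cancels for series elements.
η = R / (R + r) = 0.0622 / (0.0622 + 0.0151) = 0.8047

80.5 %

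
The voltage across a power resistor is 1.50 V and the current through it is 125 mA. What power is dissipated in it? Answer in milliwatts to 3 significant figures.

188 mW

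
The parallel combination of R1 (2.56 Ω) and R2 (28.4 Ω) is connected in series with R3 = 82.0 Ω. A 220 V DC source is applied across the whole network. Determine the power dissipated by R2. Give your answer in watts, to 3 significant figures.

1.32 W

Combine R1 and R2 into their parallel equivalent first, reducing the network to two series resistors.
R_p = (2.56×28.4)/(2.56+28.4) = 2.348 Ω
R_total = R_p + 82.0 = 2.348 + 82.0 = 84.35 Ω
I = V / R_total = 220 / 84.35 = 2.608 A
Voltage across the parallel pair: V_p = I × R_p = 2.608 × 2.348 = 6.125 V
R2 sits across V_p; its power is V_p²/R.
P_R2 = (6.125)² / 28.4 = 1.321 W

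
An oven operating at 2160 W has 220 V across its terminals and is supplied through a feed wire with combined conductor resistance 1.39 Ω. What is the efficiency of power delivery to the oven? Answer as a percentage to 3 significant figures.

94.2 %

I = P / V = 2160 / 220 = 9.818 A through the feed wire.
P_line = I² R_line = (9.818)² × 1.39 = 134.0 W
P_source = P_load + P_line = 2160 + 134.0 = 2294 W
η = P_load / P_source = 2160 / 2294 = 0.9416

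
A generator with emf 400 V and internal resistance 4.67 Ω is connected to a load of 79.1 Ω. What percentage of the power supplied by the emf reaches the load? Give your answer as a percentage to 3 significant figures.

Efficiency is P_load / P_total. With a series r and R sharing the same I, P = I²R for each, so η = R/(R+r).
η = R / (R + r) = 79.1 / (79.1 + 4.67) = 0.9443

94.4 %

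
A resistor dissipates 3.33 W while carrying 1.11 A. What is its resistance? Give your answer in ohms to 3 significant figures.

From P = V I = I²R = V²/R, with the two given quantities we get R = P / I².
R = 3.33 / (1.110)² = 2.703 Ω

2.70 Ω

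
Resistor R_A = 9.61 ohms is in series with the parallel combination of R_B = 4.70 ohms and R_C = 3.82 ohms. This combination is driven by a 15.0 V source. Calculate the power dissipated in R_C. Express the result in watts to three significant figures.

1.91 W

First combine the parallel branches into one equivalent R_p, then R_A + R_p is a series pair.
R_p = (4.70×3.82)/(4.70+3.82) = 2.107 Ω
R_total = 9.61 + 2.107 = 11.72 Ω
I = V / R_total = 15.0 / 11.72 = 1.280 A
Voltage across the parallel pair: V_p = I × R_p = 1.280 × 2.107 = 2.698 V
R_C is across V_p, so use P = V²/R for that branch.
P_R_C = (2.698)² / 3.82 = 1.905 W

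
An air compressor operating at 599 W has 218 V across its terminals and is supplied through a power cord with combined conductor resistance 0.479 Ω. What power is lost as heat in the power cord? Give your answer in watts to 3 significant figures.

Only the current and the line resistance are needed for the I²R loss.
I = P / V = 599 / 218 = 2.748 A through the power cord.
P_line = I² R_line = (2.748)² × 0.479 = 3.616 W

3.62 W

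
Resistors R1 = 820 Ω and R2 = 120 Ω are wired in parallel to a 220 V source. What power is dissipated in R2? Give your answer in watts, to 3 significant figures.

403 W

Parallel branches share the same voltage; P = V²/R gives the branch power in one step.
P_R2 = V² / R2 = (220)² / 120 Ω = 403.3 W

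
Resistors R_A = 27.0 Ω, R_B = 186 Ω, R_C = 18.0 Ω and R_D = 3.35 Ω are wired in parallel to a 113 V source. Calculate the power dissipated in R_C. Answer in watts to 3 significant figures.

The supply voltage appears across each parallel branch — just use P = V²/R_C.
P_R_C = V² / R_C = (113)² / 18.0 Ω = 709.4 W

709 W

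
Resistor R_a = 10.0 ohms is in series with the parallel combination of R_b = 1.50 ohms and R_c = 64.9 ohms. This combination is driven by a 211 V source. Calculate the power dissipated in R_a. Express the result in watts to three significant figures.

Collapse R_b‖R_c to a single equivalent, reducing the network to two series elements.
R_p = (1.50×64.9)/(1.50+64.9) = 1.466 Ω
R_total = 10.0 + 1.466 = 11.47 Ω
I = V / R_total = 211 / 11.47 = 18.40 A
R_a is in the main series path, so its power is I²R_a.
P_R_a = (18.40)² × 10.0 = 3386 W

3390 W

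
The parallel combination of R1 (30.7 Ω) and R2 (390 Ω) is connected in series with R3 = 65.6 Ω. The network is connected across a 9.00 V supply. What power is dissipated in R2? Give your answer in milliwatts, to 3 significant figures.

Combine R1 and R2 into their parallel equivalent first, reducing the network to two series resistors.
R_p = (30.7×390)/(30.7+390) = 28.46 Ω
R_total = R_p + 65.6 = 28.46 + 65.6 = 94.06 Ω
I = V / R_total = 9.00 / 94.06 = 0.09568 A
Voltage across the parallel pair: V_p = I × R_p = 0.09568 × 28.46 = 2.723 V
R2 has V_p across it, so P = V_p²/R2.
P_R2 = (2.723)² / 390 = 0.01901 W

19.0 mW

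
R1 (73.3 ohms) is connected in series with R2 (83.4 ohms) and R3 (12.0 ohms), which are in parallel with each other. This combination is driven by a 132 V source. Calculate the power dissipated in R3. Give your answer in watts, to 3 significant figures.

First combine the parallel branches into one equivalent R_p, then R1 + R_p is a series pair.
R_p = (83.4×12.0)/(83.4+12.0) = 10.49 Ω
R_total = 73.3 + 10.49 = 83.79 Ω
I = V / R_total = 132 / 83.79 = 1.575 A
Voltage across the parallel pair: V_p = I × R_p = 1.575 × 10.49 = 16.53 V
With V_p across R3, its power is V_p²/R3.
P_R3 = (16.53)² / 12.0 = 22.76 W

22.8 W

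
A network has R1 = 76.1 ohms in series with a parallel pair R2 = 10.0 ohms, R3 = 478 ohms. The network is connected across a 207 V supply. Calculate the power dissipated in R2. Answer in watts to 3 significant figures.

Collapse R2‖R3 to a single equivalent, reducing the network to two series elements.
R_p = (10.0×478)/(10.0+478) = 9.795 Ω
R_total = 76.1 + 9.795 = 85.90 Ω
I = V / R_total = 207 / 85.90 = 2.410 A
Voltage across the parallel pair: V_p = I × R_p = 2.410 × 9.795 = 23.61 V
With V_p across R2, its power is V_p²/R2.
P_R2 = (23.61)² / 10.0 = 55.72 W

55.7 W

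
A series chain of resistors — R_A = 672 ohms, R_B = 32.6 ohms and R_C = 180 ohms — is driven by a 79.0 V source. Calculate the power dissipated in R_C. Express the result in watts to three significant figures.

1.44 W

Since the resistors are in series they all carry the loop current I = V/R_total; the power in any one is I²R.
R_total = 672 + 32.6 + 180 = 884.6 Ω
I = V / R_total = 79.0 / 884.6 = 0.08931 A
P_R_C = I² × R_C = (0.08931)² × 180 = 1.436 W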